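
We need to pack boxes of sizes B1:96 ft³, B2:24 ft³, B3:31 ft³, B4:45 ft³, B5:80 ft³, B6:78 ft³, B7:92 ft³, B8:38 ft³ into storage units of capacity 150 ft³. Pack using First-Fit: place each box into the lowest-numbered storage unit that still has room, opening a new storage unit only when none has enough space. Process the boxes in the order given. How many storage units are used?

5 storage units

B1 (96 ft³) → storage unit 1 (remaining 54 ft³)
B2 (24 ft³) → storage unit 1 (remaining 30 ft³)
B3 (31 ft³) → storage unit 2 (remaining 119 ft³)
B4 (45 ft³) → storage unit 2 (remaining 74 ft³)
B5 (80 ft³) → storage unit 3 (remaining 70 ft³)
B6 (78 ft³) → storage unit 4 (remaining 72 ft³)
B7 (92 ft³) → storage unit 5 (remaining 58 ft³)
B8 (38 ft³) → storage unit 2 (remaining 36 ft³)
Final storage units: [96,24] [31,45,38] [80] [78] [92].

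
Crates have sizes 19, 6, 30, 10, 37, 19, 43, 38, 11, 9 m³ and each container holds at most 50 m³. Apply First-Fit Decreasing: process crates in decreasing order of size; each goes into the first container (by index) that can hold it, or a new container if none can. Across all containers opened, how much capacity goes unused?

28

Sorted descending: 43, 38, 37, 30, 19, 19, 11, 10, 9, 6.
container 1: place 43 m³, 7 m³ left
container 2: place 38 m³, 12 m³ left
container 3: place 37 m³, 13 m³ left
container 4: place 30 m³, 20 m³ left
container 4: place 19 m³, 1 m³ left
container 5: place 19 m³, 31 m³ left
container 2: place 11 m³, 1 m³ left
container 3: place 10 m³, 3 m³ left
container 5: place 9 m³, 22 m³ left
container 1: place 6 m³, 1 m³ left
5 containers × 50 m³ = 250 m³; used 222 m³; unused 28 m³.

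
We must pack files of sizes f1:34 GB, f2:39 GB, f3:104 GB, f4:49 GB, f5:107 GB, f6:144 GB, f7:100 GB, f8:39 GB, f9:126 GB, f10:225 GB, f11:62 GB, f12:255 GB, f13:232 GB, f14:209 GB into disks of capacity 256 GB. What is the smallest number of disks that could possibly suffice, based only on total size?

7

Total size = 34 + 39 + 104 + 49 + 107 + 144 + 100 + 39 + 126 + 225 + 62 + 255 + 232 + 209 = 1725 GB.
⌈1725 / 256⌉ = 7.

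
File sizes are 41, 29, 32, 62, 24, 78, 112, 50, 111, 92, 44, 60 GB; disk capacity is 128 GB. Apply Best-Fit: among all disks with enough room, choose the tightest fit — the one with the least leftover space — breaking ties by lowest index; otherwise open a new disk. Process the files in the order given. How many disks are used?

disk 1: place 41 GB, 87 GB left
disk 1: place 29 GB, 58 GB left
disk 1: place 32 GB, 26 GB left
disk 2: place 62 GB, 66 GB left
disk 1: place 24 GB, 2 GB left
disk 3: place 78 GB, 50 GB left
disk 4: place 112 GB, 16 GB left
disk 3: place 50 GB, 0 GB left
disk 5: place 111 GB, 17 GB left
disk 6: place 92 GB, 36 GB left
disk 2: place 44 GB, 22 GB left
disk 7: place 60 GB, 68 GB left

7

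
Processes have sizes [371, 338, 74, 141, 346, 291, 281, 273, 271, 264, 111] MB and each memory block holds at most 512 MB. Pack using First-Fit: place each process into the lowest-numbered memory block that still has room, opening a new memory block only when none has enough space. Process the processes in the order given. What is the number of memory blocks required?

memory block 1: place 371 MB, 141 MB left
memory block 2: place 338 MB, 174 MB left
memory block 1: place 74 MB, 67 MB left
memory block 2: place 141 MB, 33 MB left
memory block 3: place 346 MB, 166 MB left
memory block 4: place 291 MB, 221 MB left
memory block 5: place 281 MB, 231 MB left
memory block 6: place 273 MB, 239 MB left
memory block 7: place 271 MB, 241 MB left
memory block 8: place 264 MB, 248 MB left
memory block 3: place 111 MB, 55 MB left
Final memory blocks: [371,74] [338,141] [346,111] [291] [281] [273] [271] [264].

8 memory blocks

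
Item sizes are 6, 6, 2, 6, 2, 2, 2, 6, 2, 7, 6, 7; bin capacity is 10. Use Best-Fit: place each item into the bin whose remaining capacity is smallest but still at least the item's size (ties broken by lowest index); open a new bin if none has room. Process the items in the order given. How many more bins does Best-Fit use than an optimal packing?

Best-Fit: [6,2,2] [6,2,2] [6,2] [6] [7] [6] [7] → 7 bins.
7 items exceed 5 (half the capacity), and no two of those can share a bin, so at least 7 bins are needed.
So 7 is already optimal.

0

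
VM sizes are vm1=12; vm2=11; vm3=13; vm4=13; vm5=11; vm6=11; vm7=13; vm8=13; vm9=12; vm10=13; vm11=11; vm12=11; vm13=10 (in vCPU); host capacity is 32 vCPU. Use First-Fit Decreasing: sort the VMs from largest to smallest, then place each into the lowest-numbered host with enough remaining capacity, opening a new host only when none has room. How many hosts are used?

Sorted descending: 13, 13, 13, 13, 13, 12, 12, 11, 11, 11, 11, 11, 10.
host 1: place 13 vCPU, 19 vCPU left
host 1: place 13 vCPU, 6 vCPU left
host 2: place 13 vCPU, 19 vCPU left
host 2: place 13 vCPU, 6 vCPU left
host 3: place 13 vCPU, 19 vCPU left
host 3: place 12 vCPU, 7 vCPU left
host 4: place 12 vCPU, 20 vCPU left
host 4: place 11 vCPU, 9 vCPU left
host 5: place 11 vCPU, 21 vCPU left
host 5: place 11 vCPU, 10 vCPU left
host 6: place 11 vCPU, 21 vCPU left
host 6: place 11 vCPU, 10 vCPU left
host 5: place 10 vCPU, 0 vCPU left
Final hosts: [13,13] [13,13] [13,12] [12,11] [11,11,10] [11,11].

6 hosts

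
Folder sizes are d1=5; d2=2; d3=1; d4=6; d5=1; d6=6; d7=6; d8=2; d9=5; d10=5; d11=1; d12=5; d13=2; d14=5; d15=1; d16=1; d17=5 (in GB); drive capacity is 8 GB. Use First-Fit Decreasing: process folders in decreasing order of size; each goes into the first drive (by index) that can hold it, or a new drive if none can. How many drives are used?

9

Sorted descending: 6, 6, 6, 5, 5, 5, 5, 5, 5, 2, 2, 2, 1, 1, 1, 1, 1.
Put 6 GB in drive 1; 2 GB remain.
Put 6 GB in drive 2; 2 GB remain.
Put 6 GB in drive 3; 2 GB remain.
Put 5 GB in drive 4; 3 GB remain.
Put 5 GB in drive 5; 3 GB remain.
Put 5 GB in drive 6; 3 GB remain.
Put 5 GB in drive 7; 3 GB remain.
Put 5 GB in drive 8; 3 GB remain.
Put 5 GB in drive 9; 3 GB remain.
Put 2 GB in drive 1; 0 GB remain.
Put 2 GB in drive 2; 0 GB remain.
Put 2 GB in drive 3; 0 GB remain.
Put 1 GB in drive 4; 2 GB remain.
Put 1 GB in drive 4; 1 GB remain.
Put 1 GB in drive 4; 0 GB remain.
Put 1 GB in drive 5; 2 GB remain.
Put 1 GB in drive 5; 1 GB remain.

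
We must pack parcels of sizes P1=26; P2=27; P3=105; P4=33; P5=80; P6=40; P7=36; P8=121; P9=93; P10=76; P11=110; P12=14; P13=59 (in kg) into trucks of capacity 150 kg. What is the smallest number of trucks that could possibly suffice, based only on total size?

6

Total size = 26 + 27 + 105 + 33 + 80 + 40 + 36 + 121 + 93 + 76 + 110 + 14 + 59 = 820 kg.
⌈820 / 150⌉ = 6.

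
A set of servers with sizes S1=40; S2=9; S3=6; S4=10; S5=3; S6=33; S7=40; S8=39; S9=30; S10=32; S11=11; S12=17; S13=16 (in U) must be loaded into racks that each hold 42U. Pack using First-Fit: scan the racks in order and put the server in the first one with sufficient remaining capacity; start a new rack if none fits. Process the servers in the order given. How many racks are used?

8

S1 (40U) → rack 1 (remaining 2U)
S2 (9U) → rack 2 (remaining 33U)
S3 (6U) → rack 2 (remaining 27U)
S4 (10U) → rack 2 (remaining 17U)
S5 (3U) → rack 2 (remaining 14U)
S6 (33U) → rack 3 (remaining 9U)
S7 (40U) → rack 4 (remaining 2U)
S8 (39U) → rack 5 (remaining 3U)
S9 (30U) → rack 6 (remaining 12U)
S10 (32U) → rack 7 (remaining 10U)
S11 (11U) → rack 2 (remaining 3U)
S12 (17U) → rack 8 (remaining 25U)
S13 (16U) → rack 8 (remaining 9U)
Final racks: [40] [9,6,10,3,11] [33] [40] [39] [30] [32] [17,16].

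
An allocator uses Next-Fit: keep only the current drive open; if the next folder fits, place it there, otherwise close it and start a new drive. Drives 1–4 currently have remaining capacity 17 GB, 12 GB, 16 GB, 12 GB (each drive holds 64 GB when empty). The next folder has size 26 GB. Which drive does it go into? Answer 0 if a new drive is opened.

0

Next-Fit only looks at drive 4, which has 12 GB free.
26 GB does not fit, so a new drive is opened.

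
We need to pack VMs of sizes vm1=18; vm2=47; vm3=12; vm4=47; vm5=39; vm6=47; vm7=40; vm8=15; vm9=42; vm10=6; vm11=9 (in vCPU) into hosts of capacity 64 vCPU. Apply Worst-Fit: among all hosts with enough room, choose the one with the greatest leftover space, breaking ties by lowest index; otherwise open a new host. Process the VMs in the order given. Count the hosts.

7

Put vm1 (18 vCPU) in host 1; 46 vCPU remain.
Put vm2 (47 vCPU) in host 2; 17 vCPU remain.
Put vm3 (12 vCPU) in host 1; 34 vCPU remain.
Put vm4 (47 vCPU) in host 3; 17 vCPU remain.
Put vm5 (39 vCPU) in host 4; 25 vCPU remain.
Put vm6 (47 vCPU) in host 5; 17 vCPU remain.
Put vm7 (40 vCPU) in host 6; 24 vCPU remain.
Put vm8 (15 vCPU) in host 1; 19 vCPU remain.
Put vm9 (42 vCPU) in host 7; 22 vCPU remain.
Put vm10 (6 vCPU) in host 4; 19 vCPU remain.
Put vm11 (9 vCPU) in host 6; 15 vCPU remain.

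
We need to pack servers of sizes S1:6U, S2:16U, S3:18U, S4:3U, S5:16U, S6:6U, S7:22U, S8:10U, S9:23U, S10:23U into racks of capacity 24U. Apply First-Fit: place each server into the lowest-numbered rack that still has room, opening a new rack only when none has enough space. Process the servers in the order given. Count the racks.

S1 (6U) → rack 1 (remaining 18U)
S2 (16U) → rack 1 (remaining 2U)
S3 (18U) → rack 2 (remaining 6U)
S4 (3U) → rack 2 (remaining 3U)
S5 (16U) → rack 3 (remaining 8U)
S6 (6U) → rack 3 (remaining 2U)
S7 (22U) → rack 4 (remaining 2U)
S8 (10U) → rack 5 (remaining 14U)
S9 (23U) → rack 6 (remaining 1U)
S10 (23U) → rack 7 (remaining 1U)

7 racks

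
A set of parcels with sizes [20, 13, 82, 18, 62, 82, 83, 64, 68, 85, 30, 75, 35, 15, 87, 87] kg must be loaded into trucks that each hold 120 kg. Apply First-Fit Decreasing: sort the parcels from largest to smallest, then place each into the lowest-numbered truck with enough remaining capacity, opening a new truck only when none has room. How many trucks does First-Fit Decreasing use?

10

Sorted descending: 87, 87, 85, 83, 82, 82, 75, 68, 64, 62, 35, 30, 20, 18, 15, 13.
truck 1: place 87 kg, 33 kg left
truck 2: place 87 kg, 33 kg left
truck 3: place 85 kg, 35 kg left
truck 4: place 83 kg, 37 kg left
truck 5: place 82 kg, 38 kg left
truck 6: place 82 kg, 38 kg left
truck 7: place 75 kg, 45 kg left
truck 8: place 68 kg, 52 kg left
truck 9: place 64 kg, 56 kg left
truck 10: place 62 kg, 58 kg left
truck 3: place 35 kg, 0 kg left
truck 1: place 30 kg, 3 kg left
truck 2: place 20 kg, 13 kg left
truck 4: place 18 kg, 19 kg left
truck 4: place 15 kg, 4 kg left
truck 2: place 13 kg, 0 kg left
Final trucks: [87,30] [87,20,13] [85,35] [83,18,15] [82] [82] [75] [68] [64] [62].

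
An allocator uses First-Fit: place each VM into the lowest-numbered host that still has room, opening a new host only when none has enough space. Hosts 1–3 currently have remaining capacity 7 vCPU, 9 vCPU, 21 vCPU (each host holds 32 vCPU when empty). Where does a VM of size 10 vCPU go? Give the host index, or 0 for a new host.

3

Hosts with room: host 3 (21 vCPU).
The first with room is host 3.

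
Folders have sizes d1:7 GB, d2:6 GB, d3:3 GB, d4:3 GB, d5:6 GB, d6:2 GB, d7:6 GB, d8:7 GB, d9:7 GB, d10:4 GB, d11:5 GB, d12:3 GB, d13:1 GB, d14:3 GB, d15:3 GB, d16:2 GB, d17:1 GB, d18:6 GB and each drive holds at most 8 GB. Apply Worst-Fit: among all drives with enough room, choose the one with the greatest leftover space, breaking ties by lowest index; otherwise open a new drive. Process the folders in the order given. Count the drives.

drive 1: place d1 (7 GB), 1 GB left
drive 2: place d2 (6 GB), 2 GB left
drive 3: place d3 (3 GB), 5 GB left
drive 3: place d4 (3 GB), 2 GB left
drive 4: place d5 (6 GB), 2 GB left
drive 2: place d6 (2 GB), 0 GB left
drive 5: place d7 (6 GB), 2 GB left
drive 6: place d8 (7 GB), 1 GB left
drive 7: place d9 (7 GB), 1 GB left
drive 8: place d10 (4 GB), 4 GB left
drive 9: place d11 (5 GB), 3 GB left
drive 8: place d12 (3 GB), 1 GB left
drive 9: place d13 (1 GB), 2 GB left
drive 10: place d14 (3 GB), 5 GB left
drive 10: place d15 (3 GB), 2 GB left
drive 3: place d16 (2 GB), 0 GB left
drive 4: place d17 (1 GB), 1 GB left
drive 11: place d18 (6 GB), 2 GB left
Final drives: [7] [6,2] [3,3,2] [6,1] [6] [7] [7] [4,3] [5,1] [3,3] [6].

11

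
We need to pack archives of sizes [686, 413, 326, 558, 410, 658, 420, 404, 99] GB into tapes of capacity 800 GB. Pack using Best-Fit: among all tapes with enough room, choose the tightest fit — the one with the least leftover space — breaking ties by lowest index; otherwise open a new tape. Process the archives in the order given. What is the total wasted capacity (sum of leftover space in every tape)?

tape 1: place 686 GB, 114 GB left
tape 2: place 413 GB, 387 GB left
tape 2: place 326 GB, 61 GB left
tape 3: place 558 GB, 242 GB left
tape 4: place 410 GB, 390 GB left
tape 5: place 658 GB, 142 GB left
tape 6: place 420 GB, 380 GB left
tape 7: place 404 GB, 396 GB left
tape 1: place 99 GB, 15 GB left
7 tapes × 800 GB = 5600 GB; used 3974 GB; unused 1626 GB.

1626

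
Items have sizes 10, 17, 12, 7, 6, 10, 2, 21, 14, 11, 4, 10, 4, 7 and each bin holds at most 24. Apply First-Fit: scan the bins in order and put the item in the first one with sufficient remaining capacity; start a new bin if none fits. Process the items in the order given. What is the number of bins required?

bin 1: place 10, 14 left
bin 2: place 17, 7 left
bin 1: place 12, 2 left
bin 2: place 7, 0 left
bin 3: place 6, 18 left
bin 3: place 10, 8 left
bin 1: place 2, 0 left
bin 4: place 21, 3 left
bin 5: place 14, 10 left
bin 6: place 11, 13 left
bin 3: place 4, 4 left
bin 5: place 10, 0 left
bin 3: place 4, 0 left
bin 6: place 7, 6 left

6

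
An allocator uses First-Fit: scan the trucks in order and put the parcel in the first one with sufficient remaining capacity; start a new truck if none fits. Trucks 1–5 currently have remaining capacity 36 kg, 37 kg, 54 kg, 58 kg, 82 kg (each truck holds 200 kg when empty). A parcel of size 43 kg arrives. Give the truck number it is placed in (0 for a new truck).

Trucks with room: truck 3 (54 kg), truck 4 (58 kg), truck 5 (82 kg).
The first with room is truck 3.

3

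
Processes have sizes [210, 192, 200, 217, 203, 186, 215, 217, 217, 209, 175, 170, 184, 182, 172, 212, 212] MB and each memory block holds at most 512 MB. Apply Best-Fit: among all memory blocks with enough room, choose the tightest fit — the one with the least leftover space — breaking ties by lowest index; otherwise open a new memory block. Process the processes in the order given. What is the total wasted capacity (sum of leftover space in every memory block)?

1235

210 MB → memory block 1 (remaining 302 MB)
192 MB → memory block 1 (remaining 110 MB)
200 MB → memory block 2 (remaining 312 MB)
217 MB → memory block 2 (remaining 95 MB)
203 MB → memory block 3 (remaining 309 MB)
186 MB → memory block 3 (remaining 123 MB)
215 MB → memory block 4 (remaining 297 MB)
217 MB → memory block 4 (remaining 80 MB)
217 MB → memory block 5 (remaining 295 MB)
209 MB → memory block 5 (remaining 86 MB)
175 MB → memory block 6 (remaining 337 MB)
170 MB → memory block 6 (remaining 167 MB)
184 MB → memory block 7 (remaining 328 MB)
182 MB → memory block 7 (remaining 146 MB)
172 MB → memory block 8 (remaining 340 MB)
212 MB → memory block 8 (remaining 128 MB)
212 MB → memory block 9 (remaining 300 MB)
9 memory blocks × 512 MB = 4608 MB; used 3373 MB; unused 1235 MB.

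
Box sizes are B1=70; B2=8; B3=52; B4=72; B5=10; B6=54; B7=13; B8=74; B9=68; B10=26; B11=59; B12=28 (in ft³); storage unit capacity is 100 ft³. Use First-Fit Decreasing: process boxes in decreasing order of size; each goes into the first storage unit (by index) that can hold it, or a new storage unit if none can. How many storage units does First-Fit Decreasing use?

Sorted descending: 74, 72, 70, 68, 59, 54, 52, 28, 26, 13, 10, 8.
Put 74 ft³ in storage unit 1; 26 ft³ remain.
Put 72 ft³ in storage unit 2; 28 ft³ remain.
Put 70 ft³ in storage unit 3; 30 ft³ remain.
Put 68 ft³ in storage unit 4; 32 ft³ remain.
Put 59 ft³ in storage unit 5; 41 ft³ remain.
Put 54 ft³ in storage unit 6; 46 ft³ remain.
Put 52 ft³ in storage unit 7; 48 ft³ remain.
Put 28 ft³ in storage unit 2; 0 ft³ remain.
Put 26 ft³ in storage unit 1; 0 ft³ remain.
Put 13 ft³ in storage unit 3; 17 ft³ remain.
Put 10 ft³ in storage unit 3; 7 ft³ remain.
Put 8 ft³ in storage unit 4; 24 ft³ remain.

7 storage units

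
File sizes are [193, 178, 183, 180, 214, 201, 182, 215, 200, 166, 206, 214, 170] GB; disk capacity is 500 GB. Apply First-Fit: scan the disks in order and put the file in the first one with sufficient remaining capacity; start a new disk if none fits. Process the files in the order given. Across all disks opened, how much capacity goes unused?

998

Put 193 GB in disk 1; 307 GB remain.
Put 178 GB in disk 1; 129 GB remain.
Put 183 GB in disk 2; 317 GB remain.
Put 180 GB in disk 2; 137 GB remain.
Put 214 GB in disk 3; 286 GB remain.
Put 201 GB in disk 3; 85 GB remain.
Put 182 GB in disk 4; 318 GB remain.
Put 215 GB in disk 4; 103 GB remain.
Put 200 GB in disk 5; 300 GB remain.
Put 166 GB in disk 5; 134 GB remain.
Put 206 GB in disk 6; 294 GB remain.
Put 214 GB in disk 6; 80 GB remain.
Put 170 GB in disk 7; 330 GB remain.
7 disks × 500 GB = 3500 GB; used 2502 GB; unused 998 GB.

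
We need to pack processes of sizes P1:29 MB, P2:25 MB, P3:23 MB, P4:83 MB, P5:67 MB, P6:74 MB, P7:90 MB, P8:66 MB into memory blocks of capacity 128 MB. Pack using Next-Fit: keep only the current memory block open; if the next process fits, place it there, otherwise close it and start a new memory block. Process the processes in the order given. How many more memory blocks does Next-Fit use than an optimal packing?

Next-Fit: [29,25,23] [83] [67] [74] [90] [66] → 6 memory blocks.
5 processes exceed 64 MB (half the capacity), and no two of those can share a memory block, so at least 5 memory blocks are needed.
An optimal packing achieves that bound: [90,29] [83,25] [74,23] [67] [66] → 5 memory blocks.
Excess: 6 − 5 = 1.

1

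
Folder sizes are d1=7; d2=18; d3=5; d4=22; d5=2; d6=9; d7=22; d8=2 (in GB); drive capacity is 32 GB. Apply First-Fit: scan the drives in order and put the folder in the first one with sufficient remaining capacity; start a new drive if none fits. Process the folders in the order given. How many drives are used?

3 drives

Put d1 (7 GB) in drive 1; 25 GB remain.
Put d2 (18 GB) in drive 1; 7 GB remain.
Put d3 (5 GB) in drive 1; 2 GB remain.
Put d4 (22 GB) in drive 2; 10 GB remain.
Put d5 (2 GB) in drive 1; 0 GB remain.
Put d6 (9 GB) in drive 2; 1 GB remain.
Put d7 (22 GB) in drive 3; 10 GB remain.
Put d8 (2 GB) in drive 3; 8 GB remain.
Final drives: [7,18,5,2] [22,9] [22,2].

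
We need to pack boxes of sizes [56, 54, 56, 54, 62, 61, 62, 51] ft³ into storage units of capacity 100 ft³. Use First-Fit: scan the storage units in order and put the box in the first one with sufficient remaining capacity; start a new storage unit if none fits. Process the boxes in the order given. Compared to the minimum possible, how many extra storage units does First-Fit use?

0

First-Fit: [56] [54] [56] [54] [62] [61] [62] [51] → 8 storage units.
8 boxes exceed 50 ft³ (half the capacity), and no two of those can share a storage unit, so at least 8 storage units are needed.
So 8 is already optimal.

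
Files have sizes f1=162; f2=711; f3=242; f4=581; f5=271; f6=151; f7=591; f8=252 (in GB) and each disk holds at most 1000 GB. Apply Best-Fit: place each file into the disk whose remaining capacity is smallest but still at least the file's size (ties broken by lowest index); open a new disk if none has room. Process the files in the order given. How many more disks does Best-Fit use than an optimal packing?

Best-Fit: [162,711] [242,581,151] [271,591] [252] → 4 disks.
Total size 2961 GB; any packing needs at least ⌈2961/1000⌉ = 3 disks.
An optimal packing achieves that bound: [711,271] [591,252,151] [581,242,162] → 3 disks.
Excess: 4 − 3 = 1.

1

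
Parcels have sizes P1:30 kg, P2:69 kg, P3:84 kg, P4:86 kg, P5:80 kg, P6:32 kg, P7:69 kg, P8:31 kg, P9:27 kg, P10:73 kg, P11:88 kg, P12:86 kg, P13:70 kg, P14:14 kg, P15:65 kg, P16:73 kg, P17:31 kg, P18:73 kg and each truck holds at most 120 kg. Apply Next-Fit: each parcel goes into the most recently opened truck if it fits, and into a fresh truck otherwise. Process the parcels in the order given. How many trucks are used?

truck 1: place P1 (30 kg), 90 kg left
truck 1: place P2 (69 kg), 21 kg left
truck 2: place P3 (84 kg), 36 kg left
truck 3: place P4 (86 kg), 34 kg left
truck 4: place P5 (80 kg), 40 kg left
truck 4: place P6 (32 kg), 8 kg left
truck 5: place P7 (69 kg), 51 kg left
truck 5: place P8 (31 kg), 20 kg left
truck 6: place P9 (27 kg), 93 kg left
truck 6: place P10 (73 kg), 20 kg left
truck 7: place P11 (88 kg), 32 kg left
truck 8: place P12 (86 kg), 34 kg left
truck 9: place P13 (70 kg), 50 kg left
truck 9: place P14 (14 kg), 36 kg left
truck 10: place P15 (65 kg), 55 kg left
truck 11: place P16 (73 kg), 47 kg left
truck 11: place P17 (31 kg), 16 kg left
truck 12: place P18 (73 kg), 47 kg left

12 trucks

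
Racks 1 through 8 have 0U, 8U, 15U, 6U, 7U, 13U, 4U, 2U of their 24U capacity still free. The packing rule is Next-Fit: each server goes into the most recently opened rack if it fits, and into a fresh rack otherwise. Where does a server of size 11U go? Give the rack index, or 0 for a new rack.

Next-Fit only looks at rack 8, which has 2U free.
11U does not fit, so a new rack is opened.

0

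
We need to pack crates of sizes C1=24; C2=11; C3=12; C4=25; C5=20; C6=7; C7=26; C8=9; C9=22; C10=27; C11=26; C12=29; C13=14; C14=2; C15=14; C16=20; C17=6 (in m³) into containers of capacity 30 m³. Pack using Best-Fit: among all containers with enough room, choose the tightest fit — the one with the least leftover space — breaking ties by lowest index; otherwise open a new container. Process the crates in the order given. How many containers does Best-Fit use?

11

Put C1 (24 m³) in container 1; 6 m³ remain.
Put C2 (11 m³) in container 2; 19 m³ remain.
Put C3 (12 m³) in container 2; 7 m³ remain.
Put C4 (25 m³) in container 3; 5 m³ remain.
Put C5 (20 m³) in container 4; 10 m³ remain.
Put C6 (7 m³) in container 2; 0 m³ remain.
Put C7 (26 m³) in container 5; 4 m³ remain.
Put C8 (9 m³) in container 4; 1 m³ remain.
Put C9 (22 m³) in container 6; 8 m³ remain.
Put C10 (27 m³) in container 7; 3 m³ remain.
Put C11 (26 m³) in container 8; 4 m³ remain.
Put C12 (29 m³) in container 9; 1 m³ remain.
Put C13 (14 m³) in container 10; 16 m³ remain.
Put C14 (2 m³) in container 7; 1 m³ remain.
Put C15 (14 m³) in container 10; 2 m³ remain.
Put C16 (20 m³) in container 11; 10 m³ remain.
Put C17 (6 m³) in container 1; 0 m³ remain.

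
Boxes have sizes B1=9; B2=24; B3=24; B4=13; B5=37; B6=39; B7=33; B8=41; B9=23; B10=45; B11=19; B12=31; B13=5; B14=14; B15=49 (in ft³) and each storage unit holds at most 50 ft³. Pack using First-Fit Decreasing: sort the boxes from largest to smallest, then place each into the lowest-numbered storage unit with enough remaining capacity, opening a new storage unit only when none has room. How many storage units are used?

Sorted descending: 49, 45, 41, 39, 37, 33, 31, 24, 24, 23, 19, 14, 13, 9, 5.
Put 49 ft³ in storage unit 1; 1 ft³ remain.
Put 45 ft³ in storage unit 2; 5 ft³ remain.
Put 41 ft³ in storage unit 3; 9 ft³ remain.
Put 39 ft³ in storage unit 4; 11 ft³ remain.
Put 37 ft³ in storage unit 5; 13 ft³ remain.
Put 33 ft³ in storage unit 6; 17 ft³ remain.
Put 31 ft³ in storage unit 7; 19 ft³ remain.
Put 24 ft³ in storage unit 8; 26 ft³ remain.
Put 24 ft³ in storage unit 8; 2 ft³ remain.
Put 23 ft³ in storage unit 9; 27 ft³ remain.
Put 19 ft³ in storage unit 7; 0 ft³ remain.
Put 14 ft³ in storage unit 6; 3 ft³ remain.
Put 13 ft³ in storage unit 5; 0 ft³ remain.
Put 9 ft³ in storage unit 3; 0 ft³ remain.
Put 5 ft³ in storage unit 2; 0 ft³ remain.

9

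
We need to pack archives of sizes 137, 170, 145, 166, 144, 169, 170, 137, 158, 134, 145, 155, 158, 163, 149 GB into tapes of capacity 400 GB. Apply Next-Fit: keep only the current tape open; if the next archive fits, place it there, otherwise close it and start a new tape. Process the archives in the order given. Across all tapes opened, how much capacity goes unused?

900

Put 137 GB in tape 1; 263 GB remain.
Put 170 GB in tape 1; 93 GB remain.
Put 145 GB in tape 2; 255 GB remain.
Put 166 GB in tape 2; 89 GB remain.
Put 144 GB in tape 3; 256 GB remain.
Put 169 GB in tape 3; 87 GB remain.
Put 170 GB in tape 4; 230 GB remain.
Put 137 GB in tape 4; 93 GB remain.
Put 158 GB in tape 5; 242 GB remain.
Put 134 GB in tape 5; 108 GB remain.
Put 145 GB in tape 6; 255 GB remain.
Put 155 GB in tape 6; 100 GB remain.
Put 158 GB in tape 7; 242 GB remain.
Put 163 GB in tape 7; 79 GB remain.
Put 149 GB in tape 8; 251 GB remain.
8 tapes × 400 GB = 3200 GB; used 2300 GB; unused 900 GB.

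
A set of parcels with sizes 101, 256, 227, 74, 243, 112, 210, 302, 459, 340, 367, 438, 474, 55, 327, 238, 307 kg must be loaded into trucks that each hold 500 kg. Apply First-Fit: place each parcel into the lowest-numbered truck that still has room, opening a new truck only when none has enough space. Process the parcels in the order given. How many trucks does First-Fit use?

truck 1: place 101 kg, 399 kg left
truck 1: place 256 kg, 143 kg left
truck 2: place 227 kg, 273 kg left
truck 1: place 74 kg, 69 kg left
truck 2: place 243 kg, 30 kg left
truck 3: place 112 kg, 388 kg left
truck 3: place 210 kg, 178 kg left
truck 4: place 302 kg, 198 kg left
truck 5: place 459 kg, 41 kg left
truck 6: place 340 kg, 160 kg left
truck 7: place 367 kg, 133 kg left
truck 8: place 438 kg, 62 kg left
truck 9: place 474 kg, 26 kg left
truck 1: place 55 kg, 14 kg left
truck 10: place 327 kg, 173 kg left
truck 11: place 238 kg, 262 kg left
truck 12: place 307 kg, 193 kg left

12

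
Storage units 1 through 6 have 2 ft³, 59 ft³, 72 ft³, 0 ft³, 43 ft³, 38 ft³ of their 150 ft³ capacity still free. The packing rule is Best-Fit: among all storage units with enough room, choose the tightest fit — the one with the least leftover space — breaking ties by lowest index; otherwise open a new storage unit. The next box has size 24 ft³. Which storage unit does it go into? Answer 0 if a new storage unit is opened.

Storage units with room: storage unit 2 (59 ft³), storage unit 3 (72 ft³), storage unit 5 (43 ft³), storage unit 6 (38 ft³).
Tightest fit is storage unit 6 with 38 ft³ free.

6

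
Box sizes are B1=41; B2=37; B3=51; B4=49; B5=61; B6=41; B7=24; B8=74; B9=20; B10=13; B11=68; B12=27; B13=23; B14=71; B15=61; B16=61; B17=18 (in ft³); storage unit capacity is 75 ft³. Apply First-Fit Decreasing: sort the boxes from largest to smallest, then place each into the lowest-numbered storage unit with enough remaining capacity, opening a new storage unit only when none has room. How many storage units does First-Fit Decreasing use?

11

Sorted descending: 74, 71, 68, 61, 61, 61, 51, 49, 41, 41, 37, 27, 24, 23, 20, 18, 13.
74 ft³ → storage unit 1 (remaining 1 ft³)
71 ft³ → storage unit 2 (remaining 4 ft³)
68 ft³ → storage unit 3 (remaining 7 ft³)
61 ft³ → storage unit 4 (remaining 14 ft³)
61 ft³ → storage unit 5 (remaining 14 ft³)
61 ft³ → storage unit 6 (remaining 14 ft³)
51 ft³ → storage unit 7 (remaining 24 ft³)
49 ft³ → storage unit 8 (remaining 26 ft³)
41 ft³ → storage unit 9 (remaining 34 ft³)
41 ft³ → storage unit 10 (remaining 34 ft³)
37 ft³ → storage unit 11 (remaining 38 ft³)
27 ft³ → storage unit 9 (remaining 7 ft³)
24 ft³ → storage unit 7 (remaining 0 ft³)
23 ft³ → storage unit 8 (remaining 3 ft³)
20 ft³ → storage unit 10 (remaining 14 ft³)
18 ft³ → storage unit 11 (remaining 20 ft³)
13 ft³ → storage unit 4 (remaining 1 ft³)
Final storage units: [74] [71] [68] [61,13] [61] [61] [51,24] [49,23] [41,27] [41,20] [37,18].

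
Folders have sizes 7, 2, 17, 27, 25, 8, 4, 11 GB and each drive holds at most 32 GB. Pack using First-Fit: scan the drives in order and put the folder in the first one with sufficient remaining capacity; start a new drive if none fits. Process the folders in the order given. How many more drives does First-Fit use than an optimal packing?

0

First-Fit: [7,2,17,4] [27] [25] [8,11] → 4 drives.
Total size 101 GB; any packing needs at least ⌈101/32⌉ = 4 drives.
So 4 is already optimal.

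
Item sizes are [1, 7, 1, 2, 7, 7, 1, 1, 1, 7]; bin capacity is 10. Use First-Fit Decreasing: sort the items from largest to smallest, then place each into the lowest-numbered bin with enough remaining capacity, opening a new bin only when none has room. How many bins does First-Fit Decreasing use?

Sorted descending: 7, 7, 7, 7, 2, 1, 1, 1, 1, 1.
Put 7 in bin 1; 3 remain.
Put 7 in bin 2; 3 remain.
Put 7 in bin 3; 3 remain.
Put 7 in bin 4; 3 remain.
Put 2 in bin 1; 1 remain.
Put 1 in bin 1; 0 remain.
Put 1 in bin 2; 2 remain.
Put 1 in bin 2; 1 remain.
Put 1 in bin 2; 0 remain.
Put 1 in bin 3; 2 remain.

4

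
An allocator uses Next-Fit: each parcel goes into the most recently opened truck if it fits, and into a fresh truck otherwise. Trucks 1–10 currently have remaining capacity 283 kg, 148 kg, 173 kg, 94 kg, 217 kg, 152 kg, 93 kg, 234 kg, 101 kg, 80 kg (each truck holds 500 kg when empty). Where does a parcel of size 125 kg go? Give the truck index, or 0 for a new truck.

Next-Fit only looks at truck 10, which has 80 kg free.
125 kg does not fit, so a new truck is opened.

0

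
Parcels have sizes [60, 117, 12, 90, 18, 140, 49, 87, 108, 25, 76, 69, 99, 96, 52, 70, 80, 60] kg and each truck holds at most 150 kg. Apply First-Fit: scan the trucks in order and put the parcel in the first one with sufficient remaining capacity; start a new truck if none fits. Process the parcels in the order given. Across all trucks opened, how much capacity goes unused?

truck 1: place 60 kg, 90 kg left
truck 2: place 117 kg, 33 kg left
truck 1: place 12 kg, 78 kg left
truck 3: place 90 kg, 60 kg left
truck 1: place 18 kg, 60 kg left
truck 4: place 140 kg, 10 kg left
truck 1: place 49 kg, 11 kg left
truck 5: place 87 kg, 63 kg left
truck 6: place 108 kg, 42 kg left
truck 2: place 25 kg, 8 kg left
truck 7: place 76 kg, 74 kg left
truck 7: place 69 kg, 5 kg left
truck 8: place 99 kg, 51 kg left
truck 9: place 96 kg, 54 kg left
truck 3: place 52 kg, 8 kg left
truck 10: place 70 kg, 80 kg left
truck 10: place 80 kg, 0 kg left
truck 5: place 60 kg, 3 kg left
10 trucks × 150 kg = 1500 kg; used 1308 kg; unused 192 kg.

192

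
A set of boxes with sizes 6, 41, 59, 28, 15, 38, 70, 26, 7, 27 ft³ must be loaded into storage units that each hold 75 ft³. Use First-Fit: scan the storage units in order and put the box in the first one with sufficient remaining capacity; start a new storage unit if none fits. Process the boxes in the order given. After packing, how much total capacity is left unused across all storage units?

storage unit 1: place 6 ft³, 69 ft³ left
storage unit 1: place 41 ft³, 28 ft³ left
storage unit 2: place 59 ft³, 16 ft³ left
storage unit 1: place 28 ft³, 0 ft³ left
storage unit 2: place 15 ft³, 1 ft³ left
storage unit 3: place 38 ft³, 37 ft³ left
storage unit 4: place 70 ft³, 5 ft³ left
storage unit 3: place 26 ft³, 11 ft³ left
storage unit 3: place 7 ft³, 4 ft³ left
storage unit 5: place 27 ft³, 48 ft³ left
5 storage units × 75 ft³ = 375 ft³; used 317 ft³; unused 58 ft³.

58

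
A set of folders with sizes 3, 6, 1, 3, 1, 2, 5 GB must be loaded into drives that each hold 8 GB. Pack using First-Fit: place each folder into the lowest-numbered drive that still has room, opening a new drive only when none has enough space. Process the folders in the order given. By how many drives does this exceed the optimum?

0

First-Fit: [3,1,3,1] [6,2] [5] → 3 drives.
Total size 21 GB; any packing needs at least ⌈21/8⌉ = 3 drives.
So 3 is already optimal.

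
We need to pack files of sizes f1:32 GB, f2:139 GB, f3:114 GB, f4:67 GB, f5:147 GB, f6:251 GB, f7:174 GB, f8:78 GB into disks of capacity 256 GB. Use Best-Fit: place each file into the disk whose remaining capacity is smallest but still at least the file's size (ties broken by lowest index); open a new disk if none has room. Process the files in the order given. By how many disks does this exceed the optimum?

Best-Fit: [32,139,67] [114] [147] [251] [174,78] → 5 disks.
Total size 1002 GB; any packing needs at least ⌈1002/256⌉ = 4 disks.
An optimal packing achieves that bound: [251] [174,78] [147,67,32] [139,114] → 4 disks.
Excess: 5 − 4 = 1.

1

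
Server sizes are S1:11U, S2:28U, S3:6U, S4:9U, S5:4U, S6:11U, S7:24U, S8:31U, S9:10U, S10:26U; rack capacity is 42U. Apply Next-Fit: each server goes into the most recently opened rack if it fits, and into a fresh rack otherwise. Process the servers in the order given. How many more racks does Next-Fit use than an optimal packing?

1

Next-Fit: [11,28] [6,9,4,11] [24] [31,10] [26] → 5 racks.
Total size 160U; any packing needs at least ⌈160/42⌉ = 4 racks.
An optimal packing achieves that bound: [31,11] [28,11] [26,10,6] [24,9,4] → 4 racks.
Excess: 5 − 4 = 1.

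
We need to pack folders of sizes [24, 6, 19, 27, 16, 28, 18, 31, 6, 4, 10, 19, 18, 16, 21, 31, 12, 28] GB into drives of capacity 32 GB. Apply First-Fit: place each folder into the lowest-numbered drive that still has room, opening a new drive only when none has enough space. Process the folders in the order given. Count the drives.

13 drives

Put 24 GB in drive 1; 8 GB remain.
Put 6 GB in drive 1; 2 GB remain.
Put 19 GB in drive 2; 13 GB remain.
Put 27 GB in drive 3; 5 GB remain.
Put 16 GB in drive 4; 16 GB remain.
Put 28 GB in drive 5; 4 GB remain.
Put 18 GB in drive 6; 14 GB remain.
Put 31 GB in drive 7; 1 GB remain.
Put 6 GB in drive 2; 7 GB remain.
Put 4 GB in drive 2; 3 GB remain.
Put 10 GB in drive 4; 6 GB remain.
Put 19 GB in drive 8; 13 GB remain.
Put 18 GB in drive 9; 14 GB remain.
Put 16 GB in drive 10; 16 GB remain.
Put 21 GB in drive 11; 11 GB remain.
Put 31 GB in drive 12; 1 GB remain.
Put 12 GB in drive 6; 2 GB remain.
Put 28 GB in drive 13; 4 GB remain.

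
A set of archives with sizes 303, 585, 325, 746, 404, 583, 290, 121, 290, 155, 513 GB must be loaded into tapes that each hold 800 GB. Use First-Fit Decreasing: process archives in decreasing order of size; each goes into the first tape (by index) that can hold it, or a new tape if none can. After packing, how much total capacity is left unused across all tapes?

Sorted descending: 746, 585, 583, 513, 404, 325, 303, 290, 290, 155, 121.
tape 1: place 746 GB, 54 GB left
tape 2: place 585 GB, 215 GB left
tape 3: place 583 GB, 217 GB left
tape 4: place 513 GB, 287 GB left
tape 5: place 404 GB, 396 GB left
tape 5: place 325 GB, 71 GB left
tape 6: place 303 GB, 497 GB left
tape 6: place 290 GB, 207 GB left
tape 7: place 290 GB, 510 GB left
tape 2: place 155 GB, 60 GB left
tape 3: place 121 GB, 96 GB left
7 tapes × 800 GB = 5600 GB; used 4315 GB; unused 1285 GB.

1285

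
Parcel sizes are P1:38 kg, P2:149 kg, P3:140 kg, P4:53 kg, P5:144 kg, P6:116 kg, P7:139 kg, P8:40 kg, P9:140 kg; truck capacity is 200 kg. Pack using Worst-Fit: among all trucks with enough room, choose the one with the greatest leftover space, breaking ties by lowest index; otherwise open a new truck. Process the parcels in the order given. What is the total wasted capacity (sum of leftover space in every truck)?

truck 1: place P1 (38 kg), 162 kg left
truck 1: place P2 (149 kg), 13 kg left
truck 2: place P3 (140 kg), 60 kg left
truck 2: place P4 (53 kg), 7 kg left
truck 3: place P5 (144 kg), 56 kg left
truck 4: place P6 (116 kg), 84 kg left
truck 5: place P7 (139 kg), 61 kg left
truck 4: place P8 (40 kg), 44 kg left
truck 6: place P9 (140 kg), 60 kg left
6 trucks × 200 kg = 1200 kg; used 959 kg; unused 241 kg.

241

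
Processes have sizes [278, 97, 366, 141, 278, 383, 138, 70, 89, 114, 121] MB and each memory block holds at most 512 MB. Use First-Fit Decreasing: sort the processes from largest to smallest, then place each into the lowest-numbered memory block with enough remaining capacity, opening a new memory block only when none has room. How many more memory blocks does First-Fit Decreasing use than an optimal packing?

0

First-Fit Decreasing: [383,121] [366,141] [278,138,89] [278,114,97] [70] → 5 memory blocks.
Total size 2075 MB; any packing needs at least ⌈2075/512⌉ = 5 memory blocks.
So 5 is already optimal.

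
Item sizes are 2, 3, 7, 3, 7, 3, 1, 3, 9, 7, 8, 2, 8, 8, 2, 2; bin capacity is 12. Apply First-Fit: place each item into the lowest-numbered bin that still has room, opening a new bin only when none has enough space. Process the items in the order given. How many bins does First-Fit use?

bin 1: place 2, 10 left
bin 1: place 3, 7 left
bin 1: place 7, 0 left
bin 2: place 3, 9 left
bin 2: place 7, 2 left
bin 3: place 3, 9 left
bin 2: place 1, 1 left
bin 3: place 3, 6 left
bin 4: place 9, 3 left
bin 5: place 7, 5 left
bin 6: place 8, 4 left
bin 3: place 2, 4 left
bin 7: place 8, 4 left
bin 8: place 8, 4 left
bin 3: place 2, 2 left
bin 3: place 2, 0 left

8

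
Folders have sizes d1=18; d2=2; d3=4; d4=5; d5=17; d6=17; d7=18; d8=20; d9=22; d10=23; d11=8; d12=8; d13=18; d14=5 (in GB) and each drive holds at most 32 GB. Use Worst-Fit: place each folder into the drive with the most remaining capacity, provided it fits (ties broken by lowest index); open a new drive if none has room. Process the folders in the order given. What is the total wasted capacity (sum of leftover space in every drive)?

drive 1: place d1 (18 GB), 14 GB left
drive 1: place d2 (2 GB), 12 GB left
drive 1: place d3 (4 GB), 8 GB left
drive 1: place d4 (5 GB), 3 GB left
drive 2: place d5 (17 GB), 15 GB left
drive 3: place d6 (17 GB), 15 GB left
drive 4: place d7 (18 GB), 14 GB left
drive 5: place d8 (20 GB), 12 GB left
drive 6: place d9 (22 GB), 10 GB left
drive 7: place d10 (23 GB), 9 GB left
drive 2: place d11 (8 GB), 7 GB left
drive 3: place d12 (8 GB), 7 GB left
drive 8: place d13 (18 GB), 14 GB left
drive 4: place d14 (5 GB), 9 GB left
8 drives × 32 GB = 256 GB; used 185 GB; unused 71 GB.

71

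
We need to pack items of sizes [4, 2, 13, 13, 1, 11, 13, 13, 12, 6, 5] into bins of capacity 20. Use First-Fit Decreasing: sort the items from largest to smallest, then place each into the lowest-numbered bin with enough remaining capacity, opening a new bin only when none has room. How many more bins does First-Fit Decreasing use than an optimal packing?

First-Fit Decreasing: [13,6,1] [13,5,2] [13,4] [13] [12] [11] → 6 bins.
6 items exceed 10 (half the capacity), and no two of those can share a bin, so at least 6 bins are needed.
So 6 is already optimal.

0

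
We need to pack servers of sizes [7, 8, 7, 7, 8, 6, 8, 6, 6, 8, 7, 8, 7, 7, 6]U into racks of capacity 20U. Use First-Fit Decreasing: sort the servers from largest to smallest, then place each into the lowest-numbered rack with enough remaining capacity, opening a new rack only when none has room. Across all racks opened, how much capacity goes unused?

Sorted descending: 8, 8, 8, 8, 8, 7, 7, 7, 7, 7, 7, 6, 6, 6, 6.
Put 8U in rack 1; 12U remain.
Put 8U in rack 1; 4U remain.
Put 8U in rack 2; 12U remain.
Put 8U in rack 2; 4U remain.
Put 8U in rack 3; 12U remain.
Put 7U in rack 3; 5U remain.
Put 7U in rack 4; 13U remain.
Put 7U in rack 4; 6U remain.
Put 7U in rack 5; 13U remain.
Put 7U in rack 5; 6U remain.
Put 7U in rack 6; 13U remain.
Put 6U in rack 4; 0U remain.
Put 6U in rack 5; 0U remain.
Put 6U in rack 6; 7U remain.
Put 6U in rack 6; 1U remain.
6 racks × 20U = 120U; used 106U; unused 14U.

14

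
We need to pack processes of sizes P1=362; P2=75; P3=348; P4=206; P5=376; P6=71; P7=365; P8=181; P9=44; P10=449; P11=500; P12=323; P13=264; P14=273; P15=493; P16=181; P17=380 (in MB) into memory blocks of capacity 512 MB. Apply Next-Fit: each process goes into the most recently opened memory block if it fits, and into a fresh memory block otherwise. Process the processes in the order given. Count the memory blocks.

memory block 1: place P1 (362 MB), 150 MB left
memory block 1: place P2 (75 MB), 75 MB left
memory block 2: place P3 (348 MB), 164 MB left
memory block 3: place P4 (206 MB), 306 MB left
memory block 4: place P5 (376 MB), 136 MB left
memory block 4: place P6 (71 MB), 65 MB left
memory block 5: place P7 (365 MB), 147 MB left
memory block 6: place P8 (181 MB), 331 MB left
memory block 6: place P9 (44 MB), 287 MB left
memory block 7: place P10 (449 MB), 63 MB left
memory block 8: place P11 (500 MB), 12 MB left
memory block 9: place P12 (323 MB), 189 MB left
memory block 10: place P13 (264 MB), 248 MB left
memory block 11: place P14 (273 MB), 239 MB left
memory block 12: place P15 (493 MB), 19 MB left
memory block 13: place P16 (181 MB), 331 MB left
memory block 14: place P17 (380 MB), 132 MB left
Final memory blocks: [362,75] [348] [206] [376,71] [365] [181,44] [449] [500] [323] [264] [273] [493] [181] [380].

14 memory blocks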